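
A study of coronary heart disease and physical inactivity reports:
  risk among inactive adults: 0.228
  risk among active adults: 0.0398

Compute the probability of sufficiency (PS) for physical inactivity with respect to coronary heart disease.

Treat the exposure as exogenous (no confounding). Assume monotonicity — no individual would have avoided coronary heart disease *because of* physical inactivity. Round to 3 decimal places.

PS ≈ 0.196

Let p₁ = 0.228, p₀ = 0.0398.
Under exogeneity and monotonicity, PS = (p₁ − p₀) / (1 − p₀).
PS = (0.228 − 0.0398) / (1 − 0.0398) = 0.1882 / 0.9602 ≈ 0.1960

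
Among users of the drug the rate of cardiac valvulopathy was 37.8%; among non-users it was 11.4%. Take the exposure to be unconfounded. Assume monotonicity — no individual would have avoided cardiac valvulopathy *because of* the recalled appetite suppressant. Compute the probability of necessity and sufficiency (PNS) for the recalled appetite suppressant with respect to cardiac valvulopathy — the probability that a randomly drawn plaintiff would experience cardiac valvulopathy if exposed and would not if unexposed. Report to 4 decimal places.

p₁ = 0.378, p₀ = 0.114.
Under exogeneity and monotonicity, PNS = p₁ − p₀.
PNS = 0.378 − 0.114 = 0.264

PNS ≈ 0.2640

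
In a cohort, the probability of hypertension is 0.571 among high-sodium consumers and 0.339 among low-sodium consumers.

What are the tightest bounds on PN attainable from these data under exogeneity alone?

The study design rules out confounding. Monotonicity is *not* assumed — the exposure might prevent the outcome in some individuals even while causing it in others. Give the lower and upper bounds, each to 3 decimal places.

0.406 ≤ PN ≤ 1.000

Let p₁ = 0.571, p₀ = 0.339.
Under exogeneity alone the bounds on PN are max{0,(p₁−p₀)/p₁} ≤ PN ≤ min{1,(1−p₀)/p₁}.
  lower = (p₁ − p₀)/p₁ = 0.232 / 0.571 ≈ 0.4063
  upper = min{1, (1 − p₀)/p₁} = 0.661 / 0.571 ≈ 1.1576 → capped at 1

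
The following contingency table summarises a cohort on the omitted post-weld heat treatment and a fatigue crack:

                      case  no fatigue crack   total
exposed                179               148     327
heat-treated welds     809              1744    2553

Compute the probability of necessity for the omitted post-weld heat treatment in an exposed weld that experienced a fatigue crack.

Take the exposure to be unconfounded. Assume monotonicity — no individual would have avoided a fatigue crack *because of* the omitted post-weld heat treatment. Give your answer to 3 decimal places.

PN ≈ 0.421

p₁ = P(outcome | exposed) = 179/327 = 0.5474
p₀ = P(outcome | unexposed) = 809/2553 = 0.31688
Under exogeneity and monotonicity, PN = (p₁ − p₀) / p₁.
PN = (0.5474 − 0.31688) / 0.5474 = 0.23052 / 0.5474 ≈ 0.4211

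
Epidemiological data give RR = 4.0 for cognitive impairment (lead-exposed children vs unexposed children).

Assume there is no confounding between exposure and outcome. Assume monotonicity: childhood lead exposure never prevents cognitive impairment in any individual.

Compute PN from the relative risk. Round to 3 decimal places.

PN ≈ 0.750

Under exogeneity and monotonicity, PN = (RR − 1) / RR = 1 − 1/RR.
PN = (4.0 − 1) / 4.0 = 3 / 4.0 ≈ 0.7500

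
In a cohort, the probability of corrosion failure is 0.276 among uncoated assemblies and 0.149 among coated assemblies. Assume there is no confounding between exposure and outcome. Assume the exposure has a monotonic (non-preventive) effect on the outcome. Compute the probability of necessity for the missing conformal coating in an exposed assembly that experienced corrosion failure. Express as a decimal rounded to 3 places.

PN ≈ 0.460

Let p₁ = 0.276, p₀ = 0.149.
Under exogeneity and monotonicity, PN = (p₁ − p₀) / p₁.
PN = (0.276 − 0.149) / 0.276 = 0.127 / 0.276 ≈ 0.4601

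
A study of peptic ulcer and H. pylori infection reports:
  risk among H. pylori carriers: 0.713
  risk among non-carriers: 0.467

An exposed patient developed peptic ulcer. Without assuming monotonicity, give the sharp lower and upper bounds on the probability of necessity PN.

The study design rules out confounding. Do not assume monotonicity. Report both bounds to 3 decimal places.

0.345 ≤ PN ≤ 0.748

Let p₁ = 0.713, p₀ = 0.467.
Under exogeneity alone the bounds on PN are max{0,(p₁−p₀)/p₁} ≤ PN ≤ min{1,(1−p₀)/p₁}.
  lower = (p₁ − p₀)/p₁ = 0.246 / 0.713 ≈ 0.3450
  upper = min{1, (1 − p₀)/p₁} = 0.533 / 0.713 ≈ 0.7475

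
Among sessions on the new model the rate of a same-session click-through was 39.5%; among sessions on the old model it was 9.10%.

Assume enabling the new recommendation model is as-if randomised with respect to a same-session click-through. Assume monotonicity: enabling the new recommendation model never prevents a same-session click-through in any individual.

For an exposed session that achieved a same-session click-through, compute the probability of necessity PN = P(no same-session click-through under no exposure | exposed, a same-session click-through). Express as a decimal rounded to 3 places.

p₁ = 0.395, p₀ = 0.091.
Under exogeneity and monotonicity, PN = (p₁ − p₀) / p₁.
PN = (0.395 − 0.091) / 0.395 = 0.304 / 0.395 ≈ 0.7696

PN ≈ 0.770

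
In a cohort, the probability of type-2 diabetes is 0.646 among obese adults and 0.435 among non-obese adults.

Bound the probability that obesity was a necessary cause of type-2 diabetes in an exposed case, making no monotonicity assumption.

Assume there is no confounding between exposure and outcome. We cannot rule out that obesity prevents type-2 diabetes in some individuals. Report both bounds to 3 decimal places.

0.327 ≤ PN ≤ 0.875

Let p₁ = 0.646, p₀ = 0.435.
Under exogeneity alone the bounds on PN are max{0,(p₁−p₀)/p₁} ≤ PN ≤ min{1,(1−p₀)/p₁}.
  lower = (p₁ − p₀)/p₁ = 0.211 / 0.646 ≈ 0.3266
  upper = min{1, (1 − p₀)/p₁} = 0.565 / 0.646 ≈ 0.8746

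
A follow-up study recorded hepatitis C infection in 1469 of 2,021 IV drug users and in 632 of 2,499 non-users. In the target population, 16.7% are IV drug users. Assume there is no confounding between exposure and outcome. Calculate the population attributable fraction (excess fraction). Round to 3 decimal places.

p₁ = P(outcome | exposed) = 1469/2021 = 0.72687
p₀ = P(outcome | unexposed) = 632/2499 = 0.2529
Overall risk P(Y=1) = π·p₁ + (1−π)·p₀ = 0.167×0.72687 + 0.833×0.2529 = 0.33205.
Under exogeneity, PAF = [P(Y=1) − p₀] / P(Y=1).
PAF = (0.33205 − 0.2529) / 0.33205 ≈ 0.2384

PAF ≈ 0.238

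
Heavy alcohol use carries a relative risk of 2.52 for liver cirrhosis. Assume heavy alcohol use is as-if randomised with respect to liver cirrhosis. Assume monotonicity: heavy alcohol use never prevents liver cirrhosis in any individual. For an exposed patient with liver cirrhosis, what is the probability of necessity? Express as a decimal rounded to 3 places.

Under exogeneity and monotonicity, PN = (RR − 1) / RR = 1 − 1/RR.
PN = (2.52 − 1) / 2.52 = 1.52 / 2.52 ≈ 0.6032

PN ≈ 0.603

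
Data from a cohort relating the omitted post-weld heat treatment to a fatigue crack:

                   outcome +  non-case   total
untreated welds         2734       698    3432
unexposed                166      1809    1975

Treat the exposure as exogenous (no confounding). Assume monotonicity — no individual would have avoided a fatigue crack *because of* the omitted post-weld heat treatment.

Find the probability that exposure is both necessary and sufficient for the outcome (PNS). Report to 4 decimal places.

PNS ≈ 0.7126

p₁ = P(outcome | exposed) = 2734/3432 = 0.79662
p₀ = P(outcome | unexposed) = 166/1975 = 0.084051
Under exogeneity and monotonicity, PNS = p₁ − p₀.
PNS = 0.79662 − 0.084051 = 0.71257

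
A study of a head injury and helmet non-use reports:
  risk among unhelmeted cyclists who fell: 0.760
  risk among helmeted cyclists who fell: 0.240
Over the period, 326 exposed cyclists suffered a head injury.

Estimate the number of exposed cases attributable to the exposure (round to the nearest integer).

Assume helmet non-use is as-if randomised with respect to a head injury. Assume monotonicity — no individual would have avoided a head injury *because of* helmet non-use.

about 223 cases

Let p₁ = 0.76, p₀ = 0.24.
PN = (p₁ − p₀)/p₁ = (0.76 − 0.24) / 0.76 ≈ 0.68421.
Attributable cases ≈ PN × (exposed cases) = 0.68421 × 326 ≈ 223.05.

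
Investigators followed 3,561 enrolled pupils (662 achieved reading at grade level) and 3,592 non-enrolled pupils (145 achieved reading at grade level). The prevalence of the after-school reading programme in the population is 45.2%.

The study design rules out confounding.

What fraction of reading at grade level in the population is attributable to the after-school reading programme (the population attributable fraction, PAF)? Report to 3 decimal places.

p₁ = P(outcome | exposed) = 662/3561 = 0.1859
p₀ = P(outcome | unexposed) = 145/3592 = 0.040367
Overall risk P(Y=1) = π·p₁ + (1−π)·p₀ = 0.452×0.1859 + 0.548×0.040367 = 0.10615.
Under exogeneity, PAF = [P(Y=1) − p₀] / P(Y=1).
PAF = (0.10615 − 0.040367) / 0.10615 ≈ 0.6197

PAF ≈ 0.620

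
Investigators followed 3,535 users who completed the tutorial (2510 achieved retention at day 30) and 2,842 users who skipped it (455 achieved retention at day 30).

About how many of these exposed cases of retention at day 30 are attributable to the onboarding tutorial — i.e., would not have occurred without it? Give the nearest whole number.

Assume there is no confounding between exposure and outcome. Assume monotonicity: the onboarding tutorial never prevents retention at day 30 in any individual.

about 1944 cases

p₁ = P(outcome | exposed) = 2510/3535 = 0.71004
p₀ = P(outcome | unexposed) = 455/2842 = 0.1601
PN = (p₁ − p₀)/p₁ = (0.71004 − 0.1601) / 0.71004 ≈ 0.77452.
Attributable cases ≈ PN × (exposed cases) = 0.77452 × 2510 ≈ 1944.05.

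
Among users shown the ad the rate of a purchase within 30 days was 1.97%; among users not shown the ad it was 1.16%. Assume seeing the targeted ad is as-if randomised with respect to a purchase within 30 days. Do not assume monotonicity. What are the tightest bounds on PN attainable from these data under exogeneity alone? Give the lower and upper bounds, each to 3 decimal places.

p₁ = 0.0197, p₀ = 0.0116.
Under exogeneity alone the bounds on PN are max{0,(p₁−p₀)/p₁} ≤ PN ≤ min{1,(1−p₀)/p₁}.
  lower = (p₁ − p₀)/p₁ = 0.0081 / 0.0197 ≈ 0.4112
  upper = min{1, (1 − p₀)/p₁} = 0.9884 / 0.0197 ≈ 50.1726 → capped at 1

0.411 ≤ PN ≤ 1.000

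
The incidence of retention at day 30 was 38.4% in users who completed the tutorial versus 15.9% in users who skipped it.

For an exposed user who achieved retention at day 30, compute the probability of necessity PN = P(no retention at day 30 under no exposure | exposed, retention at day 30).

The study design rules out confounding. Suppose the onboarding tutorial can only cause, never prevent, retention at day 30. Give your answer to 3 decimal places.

p₁ = 0.384, p₀ = 0.159.
Under exogeneity and monotonicity, PN = (p₁ − p₀) / p₁.
PN = (0.384 − 0.159) / 0.384 = 0.225 / 0.384 ≈ 0.5859

PN ≈ 0.586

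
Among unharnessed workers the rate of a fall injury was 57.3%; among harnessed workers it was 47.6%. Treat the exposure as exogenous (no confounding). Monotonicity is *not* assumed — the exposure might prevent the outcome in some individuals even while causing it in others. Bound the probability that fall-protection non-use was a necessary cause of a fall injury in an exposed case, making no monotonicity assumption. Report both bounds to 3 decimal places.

0.169 ≤ PN ≤ 0.914

p₁ = 0.573, p₀ = 0.476.
Under exogeneity alone the bounds on PN are max{0,(p₁−p₀)/p₁} ≤ PN ≤ min{1,(1−p₀)/p₁}.
  lower = (p₁ − p₀)/p₁ = 0.097 / 0.573 ≈ 0.1693
  upper = min{1, (1 − p₀)/p₁} = 0.524 / 0.573 ≈ 0.9145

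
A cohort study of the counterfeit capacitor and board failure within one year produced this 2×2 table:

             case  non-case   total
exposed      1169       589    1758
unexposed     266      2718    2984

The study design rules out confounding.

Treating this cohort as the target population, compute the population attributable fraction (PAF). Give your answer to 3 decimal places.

p₁ = P(outcome | exposed) = 1169/1758 = 0.66496
p₀ = P(outcome | unexposed) = 266/2984 = 0.089142
Exposure prevalence π = 1758/4742 = 0.37073; overall risk P(Y=1) = 0.30261.
Under exogeneity, PAF = [P(Y=1) − p₀]/P(Y=1).
PAF = (0.30261 − 0.089142) / 0.30261 ≈ 0.7054

PAF ≈ 0.705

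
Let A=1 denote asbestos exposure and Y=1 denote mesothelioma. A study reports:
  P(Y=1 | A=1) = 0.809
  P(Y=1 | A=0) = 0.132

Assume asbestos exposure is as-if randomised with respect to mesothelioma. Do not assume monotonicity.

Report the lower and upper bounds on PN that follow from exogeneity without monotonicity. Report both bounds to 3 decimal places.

Let p₁ = 0.809, p₀ = 0.132.
Under exogeneity alone the bounds on PN are max{0,(p₁−p₀)/p₁} ≤ PN ≤ min{1,(1−p₀)/p₁}.
  lower = (p₁ − p₀)/p₁ = 0.677 / 0.809 ≈ 0.8368
  upper = min{1, (1 − p₀)/p₁} = 0.868 / 0.809 ≈ 1.0729 → capped at 1

0.837 ≤ PN ≤ 1.000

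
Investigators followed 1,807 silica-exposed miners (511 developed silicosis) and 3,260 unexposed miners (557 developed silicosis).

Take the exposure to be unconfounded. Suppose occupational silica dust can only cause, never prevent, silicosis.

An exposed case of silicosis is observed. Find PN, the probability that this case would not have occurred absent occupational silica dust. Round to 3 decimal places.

PN ≈ 0.396

p₁ = P(outcome | exposed) = 511/1807 = 0.28279
p₀ = P(outcome | unexposed) = 557/3260 = 0.17086
Under exogeneity and monotonicity, PN = (p₁ − p₀) / p₁.
PN = (0.28279 − 0.17086) / 0.28279 = 0.11193 / 0.28279 ≈ 0.3958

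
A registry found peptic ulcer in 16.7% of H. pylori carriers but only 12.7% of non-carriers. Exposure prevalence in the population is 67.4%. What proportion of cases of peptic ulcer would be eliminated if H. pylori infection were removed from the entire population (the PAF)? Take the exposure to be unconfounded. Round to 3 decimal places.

p₁ = 0.167, p₀ = 0.127.
Overall risk P(Y=1) = π·p₁ + (1−π)·p₀ = 0.674×0.167 + 0.326×0.127 = 0.15396.
Under exogeneity, PAF = [P(Y=1) − p₀] / P(Y=1).
PAF = (0.15396 − 0.127) / 0.15396 ≈ 0.1751

PAF ≈ 0.175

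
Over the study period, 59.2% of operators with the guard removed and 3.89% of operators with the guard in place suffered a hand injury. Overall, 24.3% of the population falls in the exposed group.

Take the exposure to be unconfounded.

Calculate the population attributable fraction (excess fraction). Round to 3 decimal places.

p₁ = 0.592, p₀ = 0.0389.
Overall risk P(Y=1) = π·p₁ + (1−π)·p₀ = 0.243×0.592 + 0.757×0.0389 = 0.1733.
Under exogeneity, PAF = [P(Y=1) − p₀] / P(Y=1).
PAF = (0.1733 − 0.0389) / 0.1733 ≈ 0.7755

PAF ≈ 0.776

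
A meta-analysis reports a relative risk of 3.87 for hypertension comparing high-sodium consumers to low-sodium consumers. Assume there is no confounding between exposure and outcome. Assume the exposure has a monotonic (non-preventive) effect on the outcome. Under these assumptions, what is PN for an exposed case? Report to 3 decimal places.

Under exogeneity and monotonicity, PN = (RR − 1) / RR = 1 − 1/RR.
PN = (3.87 − 1) / 3.87 = 2.87 / 3.87 ≈ 0.7416

PN ≈ 0.742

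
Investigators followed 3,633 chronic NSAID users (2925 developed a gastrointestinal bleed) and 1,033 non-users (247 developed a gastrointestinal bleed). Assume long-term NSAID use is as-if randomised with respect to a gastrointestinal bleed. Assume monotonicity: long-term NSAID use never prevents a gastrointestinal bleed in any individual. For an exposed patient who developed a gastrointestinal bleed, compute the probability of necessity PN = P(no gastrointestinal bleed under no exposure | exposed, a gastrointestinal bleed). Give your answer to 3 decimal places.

PN ≈ 0.703

p₁ = P(outcome | exposed) = 2925/3633 = 0.80512
p₀ = P(outcome | unexposed) = 247/1033 = 0.23911
Under exogeneity and monotonicity, PN = (p₁ − p₀) / p₁.
PN = (0.80512 − 0.23911) / 0.80512 = 0.56601 / 0.80512 ≈ 0.7030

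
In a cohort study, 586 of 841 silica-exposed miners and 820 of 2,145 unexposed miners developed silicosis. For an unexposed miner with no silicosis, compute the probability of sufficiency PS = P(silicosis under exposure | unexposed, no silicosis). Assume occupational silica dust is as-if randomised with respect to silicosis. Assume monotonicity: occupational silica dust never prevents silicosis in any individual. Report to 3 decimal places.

p₁ = P(outcome | exposed) = 586/841 = 0.69679
p₀ = P(outcome | unexposed) = 820/2145 = 0.38228
Under exogeneity and monotonicity, PS = (p₁ − p₀) / (1 − p₀).
PS = (0.69679 − 0.38228) / (1 − 0.38228) = 0.31451 / 0.61772 ≈ 0.5091

PS ≈ 0.509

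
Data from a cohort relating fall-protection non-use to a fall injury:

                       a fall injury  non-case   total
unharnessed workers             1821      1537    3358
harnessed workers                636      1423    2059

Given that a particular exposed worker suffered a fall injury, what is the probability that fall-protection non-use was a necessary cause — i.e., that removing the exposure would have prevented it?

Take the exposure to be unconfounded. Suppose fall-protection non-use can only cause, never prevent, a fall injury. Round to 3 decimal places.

PN ≈ 0.430

p₁ = P(outcome | exposed) = 1821/3358 = 0.54229
p₀ = P(outcome | unexposed) = 636/2059 = 0.30889
Under exogeneity and monotonicity, PN = (p₁ − p₀)/p₁.
PN = (0.54229 − 0.30889) / 0.54229 ≈ 0.4304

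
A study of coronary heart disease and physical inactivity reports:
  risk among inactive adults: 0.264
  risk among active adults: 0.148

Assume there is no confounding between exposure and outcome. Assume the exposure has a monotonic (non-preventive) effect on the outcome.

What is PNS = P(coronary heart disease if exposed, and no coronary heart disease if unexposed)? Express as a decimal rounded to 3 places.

PNS ≈ 0.116

Let p₁ = 0.264, p₀ = 0.148.
Under exogeneity and monotonicity, PNS = p₁ − p₀.
PNS = 0.264 − 0.148 = 0.116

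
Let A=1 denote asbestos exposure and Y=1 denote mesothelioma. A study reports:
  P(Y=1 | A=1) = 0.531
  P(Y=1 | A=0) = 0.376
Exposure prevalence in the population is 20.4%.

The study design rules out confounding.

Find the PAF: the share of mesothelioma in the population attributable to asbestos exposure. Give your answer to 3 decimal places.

Let p₁ = 0.531, p₀ = 0.376.
Overall risk P(Y=1) = π·p₁ + (1−π)·p₀ = 0.204×0.531 + 0.796×0.376 = 0.40762.
Under exogeneity, PAF = [P(Y=1) − p₀] / P(Y=1).
PAF = (0.40762 − 0.376) / 0.40762 ≈ 0.0776

PAF ≈ 0.078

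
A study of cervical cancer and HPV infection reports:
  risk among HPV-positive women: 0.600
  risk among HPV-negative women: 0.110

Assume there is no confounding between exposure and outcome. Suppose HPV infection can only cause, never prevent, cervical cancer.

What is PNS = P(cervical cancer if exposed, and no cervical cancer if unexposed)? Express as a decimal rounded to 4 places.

Let p₁ = 0.6, p₀ = 0.11.
Under exogeneity and monotonicity, PNS = p₁ − p₀.
PNS = 0.6 − 0.11 = 0.49

PNS ≈ 0.4900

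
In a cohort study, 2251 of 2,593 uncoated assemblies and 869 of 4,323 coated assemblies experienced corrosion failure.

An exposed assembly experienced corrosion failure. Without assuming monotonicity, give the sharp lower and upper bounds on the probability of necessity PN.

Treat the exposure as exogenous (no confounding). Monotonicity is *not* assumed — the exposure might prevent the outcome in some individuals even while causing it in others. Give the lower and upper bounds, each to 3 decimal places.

p₁ = P(outcome | exposed) = 2251/2593 = 0.86811
p₀ = P(outcome | unexposed) = 869/4323 = 0.20102
Under exogeneity alone the bounds on PN are max{0,(p₁−p₀)/p₁} ≤ PN ≤ min{1,(1−p₀)/p₁}.
  lower = (p₁ − p₀)/p₁ = 0.66709 / 0.86811 ≈ 0.7684
  upper = min{1, (1 − p₀)/p₁} = 0.79898 / 0.86811 ≈ 0.9204

0.768 ≤ PN ≤ 0.920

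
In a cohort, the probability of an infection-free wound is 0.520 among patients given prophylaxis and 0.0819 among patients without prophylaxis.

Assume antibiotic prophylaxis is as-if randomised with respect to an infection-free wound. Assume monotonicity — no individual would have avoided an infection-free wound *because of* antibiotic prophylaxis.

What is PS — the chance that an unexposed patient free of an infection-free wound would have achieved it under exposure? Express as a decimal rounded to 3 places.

PS ≈ 0.477

Let p₁ = 0.52, p₀ = 0.0819.
Under exogeneity and monotonicity, PS = (p₁ − p₀) / (1 − p₀).
PS = (0.52 − 0.0819) / (1 − 0.0819) = 0.4381 / 0.9181 ≈ 0.4772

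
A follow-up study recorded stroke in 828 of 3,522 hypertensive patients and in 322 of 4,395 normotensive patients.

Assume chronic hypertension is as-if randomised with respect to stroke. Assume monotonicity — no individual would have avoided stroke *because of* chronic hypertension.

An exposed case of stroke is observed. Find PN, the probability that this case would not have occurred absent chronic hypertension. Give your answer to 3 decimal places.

PN ≈ 0.688

p₁ = P(outcome | exposed) = 828/3522 = 0.23509
p₀ = P(outcome | unexposed) = 322/4395 = 0.073265
Under exogeneity and monotonicity, PN = (p₁ − p₀) / p₁.
PN = (0.23509 − 0.073265) / 0.23509 = 0.16183 / 0.23509 ≈ 0.6884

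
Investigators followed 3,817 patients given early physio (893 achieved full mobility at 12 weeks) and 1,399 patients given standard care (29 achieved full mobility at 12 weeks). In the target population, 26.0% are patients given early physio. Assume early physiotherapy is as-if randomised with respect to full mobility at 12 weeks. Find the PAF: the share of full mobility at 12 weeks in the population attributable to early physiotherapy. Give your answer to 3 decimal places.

p₁ = P(outcome | exposed) = 893/3817 = 0.23395
p₀ = P(outcome | unexposed) = 29/1399 = 0.020729
Overall risk P(Y=1) = π·p₁ + (1−π)·p₀ = 0.26×0.23395 + 0.74×0.020729 = 0.076167.
Under exogeneity, PAF = [P(Y=1) − p₀] / P(Y=1).
PAF = (0.076167 − 0.020729) / 0.076167 ≈ 0.7278

PAF ≈ 0.728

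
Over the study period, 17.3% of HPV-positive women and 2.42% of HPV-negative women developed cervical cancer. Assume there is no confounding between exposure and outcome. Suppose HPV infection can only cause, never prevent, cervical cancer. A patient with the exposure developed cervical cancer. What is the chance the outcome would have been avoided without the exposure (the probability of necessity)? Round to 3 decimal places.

PN ≈ 0.860

p₁ = 0.173, p₀ = 0.0242.
Under exogeneity and monotonicity, PN = (p₁ − p₀) / p₁.
PN = (0.173 − 0.0242) / 0.173 = 0.1488 / 0.173 ≈ 0.8601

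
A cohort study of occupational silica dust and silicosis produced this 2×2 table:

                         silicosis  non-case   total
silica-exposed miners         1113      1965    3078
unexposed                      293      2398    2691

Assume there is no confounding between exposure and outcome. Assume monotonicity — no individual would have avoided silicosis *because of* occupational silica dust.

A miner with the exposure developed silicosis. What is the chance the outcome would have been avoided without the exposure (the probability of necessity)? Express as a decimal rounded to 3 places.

p₁ = P(outcome | exposed) = 1113/3078 = 0.3616
p₀ = P(outcome | unexposed) = 293/2691 = 0.10888
Under exogeneity and monotonicity, PN = (p₁ − p₀)/p₁.
PN = (0.3616 − 0.10888) / 0.3616 ≈ 0.6989

PN ≈ 0.699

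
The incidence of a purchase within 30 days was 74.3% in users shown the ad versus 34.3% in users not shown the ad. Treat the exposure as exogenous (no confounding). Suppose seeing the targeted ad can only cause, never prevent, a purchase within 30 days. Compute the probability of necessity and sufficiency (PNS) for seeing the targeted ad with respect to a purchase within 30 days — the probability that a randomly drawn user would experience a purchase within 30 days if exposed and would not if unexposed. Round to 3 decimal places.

p₁ = 0.743, p₀ = 0.343.
Under exogeneity and monotonicity, PNS = p₁ − p₀.
PNS = 0.743 − 0.343 = 0.4

PNS ≈ 0.400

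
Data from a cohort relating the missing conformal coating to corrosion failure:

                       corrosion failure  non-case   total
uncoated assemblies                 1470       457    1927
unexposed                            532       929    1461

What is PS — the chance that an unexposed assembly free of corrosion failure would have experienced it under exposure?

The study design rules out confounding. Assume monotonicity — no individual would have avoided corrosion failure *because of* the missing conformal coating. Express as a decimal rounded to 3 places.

PS ≈ 0.627

p₁ = P(outcome | exposed) = 1470/1927 = 0.76284
p₀ = P(outcome | unexposed) = 532/1461 = 0.36413
Under exogeneity and monotonicity, PS = (p₁ − p₀)/(1 − p₀).
PS = (0.76284 − 0.36413) / 0.63587 ≈ 0.6270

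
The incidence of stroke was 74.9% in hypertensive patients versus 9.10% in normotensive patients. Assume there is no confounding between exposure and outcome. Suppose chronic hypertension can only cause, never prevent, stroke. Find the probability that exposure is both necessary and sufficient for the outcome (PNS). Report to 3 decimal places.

p₁ = 0.749, p₀ = 0.091.
Under exogeneity and monotonicity, PNS = p₁ − p₀.
PNS = 0.749 − 0.091 = 0.658

PNS ≈ 0.658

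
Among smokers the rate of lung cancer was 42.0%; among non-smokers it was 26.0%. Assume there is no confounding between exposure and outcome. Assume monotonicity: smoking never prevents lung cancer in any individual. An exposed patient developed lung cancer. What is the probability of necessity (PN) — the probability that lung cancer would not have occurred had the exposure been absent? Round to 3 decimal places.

PN ≈ 0.381

p₁ = 0.42, p₀ = 0.26.
Under exogeneity and monotonicity, PN = (p₁ − p₀) / p₁.
PN = (0.42 − 0.26) / 0.42 = 0.16 / 0.42 ≈ 0.3810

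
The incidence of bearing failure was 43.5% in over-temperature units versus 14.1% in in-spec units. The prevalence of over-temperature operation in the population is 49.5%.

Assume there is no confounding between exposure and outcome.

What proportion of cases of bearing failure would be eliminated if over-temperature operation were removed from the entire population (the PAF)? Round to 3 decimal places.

p₁ = 0.435, p₀ = 0.141.
Overall risk P(Y=1) = π·p₁ + (1−π)·p₀ = 0.495×0.435 + 0.505×0.141 = 0.28653.
Under exogeneity, PAF = [P(Y=1) − p₀] / P(Y=1).
PAF = (0.28653 − 0.141) / 0.28653 ≈ 0.5079

PAF ≈ 0.508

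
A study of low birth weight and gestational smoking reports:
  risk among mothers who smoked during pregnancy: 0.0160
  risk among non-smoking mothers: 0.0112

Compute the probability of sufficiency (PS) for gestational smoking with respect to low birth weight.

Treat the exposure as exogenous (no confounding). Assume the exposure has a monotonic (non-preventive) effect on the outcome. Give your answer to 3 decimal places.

Let p₁ = 0.016, p₀ = 0.0112.
Under exogeneity and monotonicity, PS = (p₁ − p₀) / (1 − p₀).
PS = (0.016 − 0.0112) / (1 − 0.0112) = 0.0048 / 0.9888 ≈ 0.0049

PS ≈ 0.005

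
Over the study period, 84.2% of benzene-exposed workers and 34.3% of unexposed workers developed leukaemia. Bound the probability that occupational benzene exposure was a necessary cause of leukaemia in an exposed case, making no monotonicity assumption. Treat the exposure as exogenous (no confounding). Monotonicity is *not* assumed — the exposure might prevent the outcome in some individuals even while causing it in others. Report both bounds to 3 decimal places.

p₁ = 0.842, p₀ = 0.343.
Under exogeneity alone the bounds on PN are max{0,(p₁−p₀)/p₁} ≤ PN ≤ min{1,(1−p₀)/p₁}.
  lower = (p₁ − p₀)/p₁ = 0.499 / 0.842 ≈ 0.5926
  upper = min{1, (1 − p₀)/p₁} = 0.657 / 0.842 ≈ 0.7803

0.593 ≤ PN ≤ 0.780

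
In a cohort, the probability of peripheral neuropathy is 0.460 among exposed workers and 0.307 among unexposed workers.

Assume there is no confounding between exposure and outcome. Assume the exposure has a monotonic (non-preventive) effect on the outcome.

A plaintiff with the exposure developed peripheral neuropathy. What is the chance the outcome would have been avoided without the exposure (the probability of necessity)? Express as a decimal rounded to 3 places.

Let p₁ = 0.46, p₀ = 0.307.
Under exogeneity and monotonicity, PN = (p₁ − p₀) / p₁.
PN = (0.46 − 0.307) / 0.46 = 0.153 / 0.46 ≈ 0.3326

PN ≈ 0.333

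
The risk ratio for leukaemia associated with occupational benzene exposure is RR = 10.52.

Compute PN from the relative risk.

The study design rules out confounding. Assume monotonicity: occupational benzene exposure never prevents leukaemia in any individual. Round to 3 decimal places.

PN ≈ 0.905

Under exogeneity and monotonicity, PN = (RR − 1) / RR = 1 − 1/RR.
PN = (10.52 − 1) / 10.52 = 9.52 / 10.52 ≈ 0.9049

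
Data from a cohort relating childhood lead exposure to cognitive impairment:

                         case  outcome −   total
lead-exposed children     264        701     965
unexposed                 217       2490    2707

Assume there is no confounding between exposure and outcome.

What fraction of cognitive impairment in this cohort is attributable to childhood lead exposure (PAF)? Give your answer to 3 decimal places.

PAF ≈ 0.388

p₁ = P(outcome | exposed) = 264/965 = 0.27358
p₀ = P(outcome | unexposed) = 217/2707 = 0.080163
Exposure prevalence π = 965/3672 = 0.2628; overall risk P(Y=1) = 0.13099.
Under exogeneity, PAF = [P(Y=1) − p₀]/P(Y=1).
PAF = (0.13099 − 0.080163) / 0.13099 ≈ 0.3880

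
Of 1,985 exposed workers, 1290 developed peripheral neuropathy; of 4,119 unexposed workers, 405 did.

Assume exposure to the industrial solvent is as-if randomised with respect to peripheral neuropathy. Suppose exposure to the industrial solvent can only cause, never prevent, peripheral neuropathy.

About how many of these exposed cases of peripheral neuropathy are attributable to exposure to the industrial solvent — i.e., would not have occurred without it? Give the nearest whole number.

about 1095 cases

p₁ = P(outcome | exposed) = 1290/1985 = 0.64987
p₀ = P(outcome | unexposed) = 405/4119 = 0.098325
PN = (p₁ − p₀)/p₁ = (0.64987 − 0.098325) / 0.64987 ≈ 0.84870.
Attributable cases ≈ PN × (exposed cases) = 0.84870 × 1290 ≈ 1094.83.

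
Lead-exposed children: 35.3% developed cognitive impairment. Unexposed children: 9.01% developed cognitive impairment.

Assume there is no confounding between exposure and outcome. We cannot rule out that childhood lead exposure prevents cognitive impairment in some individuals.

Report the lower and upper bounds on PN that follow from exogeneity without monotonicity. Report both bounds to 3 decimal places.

p₁ = 0.353, p₀ = 0.0901.
Under exogeneity alone the bounds on PN are max{0,(p₁−p₀)/p₁} ≤ PN ≤ min{1,(1−p₀)/p₁}.
  lower = (p₁ − p₀)/p₁ = 0.2629 / 0.353 ≈ 0.7448
  upper = min{1, (1 − p₀)/p₁} = 0.9099 / 0.353 ≈ 2.5776 → capped at 1

0.745 ≤ PN ≤ 1.000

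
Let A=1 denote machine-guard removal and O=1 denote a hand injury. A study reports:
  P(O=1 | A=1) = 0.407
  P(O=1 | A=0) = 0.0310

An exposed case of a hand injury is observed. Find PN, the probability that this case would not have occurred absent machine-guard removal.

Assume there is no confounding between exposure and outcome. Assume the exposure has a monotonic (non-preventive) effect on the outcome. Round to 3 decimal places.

PN ≈ 0.924

Let p₁ = 0.407, p₀ = 0.031.
Under exogeneity and monotonicity, PN = (p₁ − p₀) / p₁.
PN = (0.407 − 0.031) / 0.407 = 0.376 / 0.407 ≈ 0.9238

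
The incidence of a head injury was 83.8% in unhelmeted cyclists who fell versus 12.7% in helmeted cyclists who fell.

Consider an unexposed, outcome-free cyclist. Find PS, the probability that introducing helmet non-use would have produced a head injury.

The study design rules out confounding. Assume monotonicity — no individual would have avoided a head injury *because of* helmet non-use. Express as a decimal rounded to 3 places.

p₁ = 0.838, p₀ = 0.127.
Under exogeneity and monotonicity, PS = (p₁ − p₀) / (1 − p₀).
PS = (0.838 − 0.127) / (1 − 0.127) = 0.711 / 0.873 ≈ 0.8144

PS ≈ 0.814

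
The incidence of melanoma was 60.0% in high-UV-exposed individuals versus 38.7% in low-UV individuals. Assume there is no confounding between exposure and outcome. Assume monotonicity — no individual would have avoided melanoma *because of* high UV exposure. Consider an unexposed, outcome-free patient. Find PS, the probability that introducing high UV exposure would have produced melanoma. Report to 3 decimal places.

PS ≈ 0.347

p₁ = 0.6, p₀ = 0.387.
Under exogeneity and monotonicity, PS = (p₁ − p₀) / (1 − p₀).
PS = (0.6 − 0.387) / (1 − 0.387) = 0.213 / 0.613 ≈ 0.3475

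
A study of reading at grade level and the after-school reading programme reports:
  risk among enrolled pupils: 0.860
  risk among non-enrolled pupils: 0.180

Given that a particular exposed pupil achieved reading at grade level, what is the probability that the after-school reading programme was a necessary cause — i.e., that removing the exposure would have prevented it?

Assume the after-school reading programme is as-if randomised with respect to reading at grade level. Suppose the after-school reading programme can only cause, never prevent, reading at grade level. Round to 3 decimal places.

PN ≈ 0.791

Let p₁ = 0.86, p₀ = 0.18.
Under exogeneity and monotonicity, PN = (p₁ − p₀) / p₁.
PN = (0.86 − 0.18) / 0.86 = 0.68 / 0.86 ≈ 0.7907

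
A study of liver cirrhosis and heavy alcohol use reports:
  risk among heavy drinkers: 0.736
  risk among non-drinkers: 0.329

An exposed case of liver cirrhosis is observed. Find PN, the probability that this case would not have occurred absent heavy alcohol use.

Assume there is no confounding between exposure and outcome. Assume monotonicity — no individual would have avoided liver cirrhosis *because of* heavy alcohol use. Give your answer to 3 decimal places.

Let p₁ = 0.736, p₀ = 0.329.
Under exogeneity and monotonicity, PN = (p₁ − p₀) / p₁.
PN = (0.736 − 0.329) / 0.736 = 0.407 / 0.736 ≈ 0.5530

PN ≈ 0.553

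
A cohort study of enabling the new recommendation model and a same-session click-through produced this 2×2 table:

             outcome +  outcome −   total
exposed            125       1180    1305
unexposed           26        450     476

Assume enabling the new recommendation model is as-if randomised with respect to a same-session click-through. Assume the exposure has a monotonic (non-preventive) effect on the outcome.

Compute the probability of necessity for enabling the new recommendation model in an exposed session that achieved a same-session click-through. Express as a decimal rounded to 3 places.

p₁ = P(outcome | exposed) = 125/1305 = 0.095785
p₀ = P(outcome | unexposed) = 26/476 = 0.054622
Under exogeneity and monotonicity, PN = (p₁ − p₀)/p₁.
PN = (0.095785 − 0.054622) / 0.095785 ≈ 0.4297

PN ≈ 0.430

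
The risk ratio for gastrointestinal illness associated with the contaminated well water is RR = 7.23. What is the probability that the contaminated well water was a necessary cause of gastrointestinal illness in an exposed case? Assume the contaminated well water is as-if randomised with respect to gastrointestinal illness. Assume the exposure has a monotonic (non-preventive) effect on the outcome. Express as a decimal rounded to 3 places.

Under exogeneity and monotonicity, PN = (RR − 1) / RR = 1 − 1/RR.
PN = (7.23 − 1) / 7.23 = 6.23 / 7.23 ≈ 0.8617

PN ≈ 0.862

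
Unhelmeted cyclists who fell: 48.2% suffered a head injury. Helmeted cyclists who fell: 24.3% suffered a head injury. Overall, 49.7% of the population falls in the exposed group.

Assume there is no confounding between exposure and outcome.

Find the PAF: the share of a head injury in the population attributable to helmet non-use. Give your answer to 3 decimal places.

p₁ = 0.482, p₀ = 0.243.
Overall risk P(Y=1) = π·p₁ + (1−π)·p₀ = 0.497×0.482 + 0.503×0.243 = 0.36178.
Under exogeneity, PAF = [P(Y=1) − p₀] / P(Y=1).
PAF = (0.36178 − 0.243) / 0.36178 ≈ 0.3283

PAF ≈ 0.328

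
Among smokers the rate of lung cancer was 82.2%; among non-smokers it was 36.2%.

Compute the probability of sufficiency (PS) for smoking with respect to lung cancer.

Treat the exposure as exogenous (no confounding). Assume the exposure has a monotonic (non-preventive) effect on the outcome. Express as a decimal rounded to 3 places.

PS ≈ 0.721

p₁ = 0.822, p₀ = 0.362.
Under exogeneity and monotonicity, PS = (p₁ − p₀) / (1 − p₀).
PS = (0.822 − 0.362) / (1 − 0.362) = 0.46 / 0.638 ≈ 0.7210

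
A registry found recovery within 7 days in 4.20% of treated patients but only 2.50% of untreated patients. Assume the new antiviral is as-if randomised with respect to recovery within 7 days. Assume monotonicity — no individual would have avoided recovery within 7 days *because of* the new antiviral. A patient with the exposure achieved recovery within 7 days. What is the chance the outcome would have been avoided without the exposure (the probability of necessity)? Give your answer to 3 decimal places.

p₁ = 0.042, p₀ = 0.025.
Under exogeneity and monotonicity, PN = (p₁ − p₀) / p₁.
PN = (0.042 − 0.025) / 0.042 = 0.017 / 0.042 ≈ 0.4048

PN ≈ 0.405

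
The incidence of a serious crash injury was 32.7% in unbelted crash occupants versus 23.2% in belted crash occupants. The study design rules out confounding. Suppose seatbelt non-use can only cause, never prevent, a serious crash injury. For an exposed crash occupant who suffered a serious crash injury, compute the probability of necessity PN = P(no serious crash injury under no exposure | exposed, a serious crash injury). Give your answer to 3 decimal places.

PN ≈ 0.291

p₁ = 0.327, p₀ = 0.232.
Under exogeneity and monotonicity, PN = (p₁ − p₀) / p₁.
PN = (0.327 − 0.232) / 0.327 = 0.095 / 0.327 ≈ 0.2905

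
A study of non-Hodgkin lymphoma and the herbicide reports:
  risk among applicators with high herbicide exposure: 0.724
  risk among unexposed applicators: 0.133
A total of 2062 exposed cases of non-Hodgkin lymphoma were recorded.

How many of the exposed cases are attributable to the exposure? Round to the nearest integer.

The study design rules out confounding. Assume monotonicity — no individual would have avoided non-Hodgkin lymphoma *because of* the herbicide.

Let p₁ = 0.724, p₀ = 0.133.
PN = (p₁ − p₀)/p₁ = (0.724 − 0.133) / 0.724 ≈ 0.81630.
Attributable cases ≈ PN × (exposed cases) = 0.81630 × 2062 ≈ 1683.21.

about 1683 cases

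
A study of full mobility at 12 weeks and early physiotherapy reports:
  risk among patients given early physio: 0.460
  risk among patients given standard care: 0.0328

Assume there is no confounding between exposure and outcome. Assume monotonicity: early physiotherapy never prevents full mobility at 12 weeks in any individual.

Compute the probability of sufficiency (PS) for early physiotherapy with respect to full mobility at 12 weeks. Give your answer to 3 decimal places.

PS ≈ 0.442

Let p₁ = 0.46, p₀ = 0.0328.
Under exogeneity and monotonicity, PS = (p₁ − p₀) / (1 − p₀).
PS = (0.46 − 0.0328) / (1 − 0.0328) = 0.4272 / 0.9672 ≈ 0.4417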